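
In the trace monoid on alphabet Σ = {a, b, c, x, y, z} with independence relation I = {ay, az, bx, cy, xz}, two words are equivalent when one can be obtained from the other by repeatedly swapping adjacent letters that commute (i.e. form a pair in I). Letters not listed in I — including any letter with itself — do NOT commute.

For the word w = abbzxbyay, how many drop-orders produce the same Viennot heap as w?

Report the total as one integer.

15

0(a) covers ∅
1(b) covers 0:a
2(b) covers 1:b
3(z) covers 2:b
4(x) covers 0:a
5(b) covers 3:z
6(y) covers 4:x, 5:b
7(a) covers 4:x, 5:b
8(y) covers 6:y
floor of heap: 0:a
completions by unplaced set U, small U first (add the entries for U minus each lowest piece of U):
  |U|=1: {7}:1  {8}:1
  |U|=2: {6,8}:1  {7,8}:2
  |U|=3: {6,7,8}:3
  |U|=4: {4,6,7,8}:3  {5,6,7,8}:3
  |U|=5: {3,5,6,7,8}:3  {4,5,6,7,8}:6
  |U|=6: {2,3,5,6,7,8}:3  {3,4,5,6,7,8}:9
  |U|=7: {1,2,3,5,6,7,8}:3  {2,3,4,5,6,7,8}:12
  start at 0(a): 15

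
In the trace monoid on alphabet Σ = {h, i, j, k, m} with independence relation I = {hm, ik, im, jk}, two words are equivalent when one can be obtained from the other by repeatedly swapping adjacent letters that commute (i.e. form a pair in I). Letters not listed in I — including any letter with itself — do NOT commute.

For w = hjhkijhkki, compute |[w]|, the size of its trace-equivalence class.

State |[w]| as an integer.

#0=h has no predecessor
#1=j depends on [0:h]
#2=h depends on [1:j]
#3=k depends on [2:h]
#4=i depends on [2:h]
#5=j depends on [4:i]
#6=h depends on [3:k, 5:j]
#7=k depends on [6:h]
#8=k depends on [7:k]
#9=i depends on [6:h]
sources: [0:h]
N(rest) = Σ N(rest − s) over sources s of rest; N(one piece) = 1:
  size 1 → [8]=1  [9]=1
  size 2 → [7,8]=1  [8,9]=2
  size 3 → [7,8,9]=3
  size 4 → [6,7,8,9]=3
  size 5 → [3,6,7,8,9]=3  [5,6,7,8,9]=3
  size 6 → [3,5,6,7,8,9]=6  [4,5,6,7,8,9]=3
  size 7 → [3,4,5,6,7,8,9]=9
  size 8 → [2,3,4,5,6,7,8,9]=9
  first=0(h) contributes 9

9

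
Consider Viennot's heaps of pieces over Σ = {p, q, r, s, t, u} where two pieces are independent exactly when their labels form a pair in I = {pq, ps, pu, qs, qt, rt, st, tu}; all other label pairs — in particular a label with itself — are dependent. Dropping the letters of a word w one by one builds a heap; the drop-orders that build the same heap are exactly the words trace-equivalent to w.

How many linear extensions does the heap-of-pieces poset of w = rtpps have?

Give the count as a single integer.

7

drop 0:r onto floor
drop 1:t onto floor
drop 2:p onto {0:r, 1:t}
drop 3:p onto {2:p}
drop 4:s onto {0:r}
ground layer = {0:r, 1:t}
drop-orders for the pieces not yet dropped (sum over which currently-grounded one goes next):
  1 to go: {3} 1  {4} 1
  2 to go: {2,3} 1  {3,4} 2
  3 to go: {1,2,3} 1  {2,3,4} 3
  if 0:r drops first: 4 orders
  if 1:t drops first: 3 orders
heap linearizations: 7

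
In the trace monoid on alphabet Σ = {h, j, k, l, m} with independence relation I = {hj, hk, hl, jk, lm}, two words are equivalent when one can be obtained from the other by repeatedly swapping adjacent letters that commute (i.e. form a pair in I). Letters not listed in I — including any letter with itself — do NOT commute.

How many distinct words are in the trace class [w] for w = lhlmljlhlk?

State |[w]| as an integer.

0(l) covers ∅
1(h) covers ∅
2(l) covers 0:l
3(m) covers 1:h
4(l) covers 2:l
5(j) covers 3:m, 4:l
6(l) covers 5:j
7(h) covers 3:m
8(l) covers 6:l
9(k) covers 8:l
floor of heap: 0:l, 1:h
completions by unplaced set U, small U first (add the entries for U minus each lowest piece of U):
  |U|=1: {7}:1  {9}:1
  |U|=2: {7,9}:2  {8,9}:1
  |U|=3: {6,8,9}:1  {7,8,9}:3
  |U|=4: {5,6,8,9}:1  {6,7,8,9}:4
  |U|=5: {4,5,6,8,9}:1  {5,6,7,8,9}:5
  |U|=6: {2,4,5,6,8,9}:1  {3,5,6,7,8,9}:5  {4,5,6,7,8,9}:6
  |U|=7: {0,2,4,5,6,8,9}:1  {1,3,5,6,7,8,9}:5  {2,4,5,6,7,8,9}:7  {3,4,5,6,7,8,9}:11
  |U|=8: {0,2,4,5,6,7,8,9}:8  {1,3,4,5,6,7,8,9}:16  {2,3,4,5,6,7,8,9}:18
  start at 0(l): 34
  start at 1(h): 26
sum over floor = 60

60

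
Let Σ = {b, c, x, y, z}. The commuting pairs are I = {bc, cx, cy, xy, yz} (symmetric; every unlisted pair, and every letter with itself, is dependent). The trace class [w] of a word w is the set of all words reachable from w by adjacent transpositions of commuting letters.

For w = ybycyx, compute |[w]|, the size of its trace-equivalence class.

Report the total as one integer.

#0=y has no predecessor
#1=b depends on [0:y]
#2=y depends on [1:b]
#3=c has no predecessor
#4=y depends on [2:y]
#5=x depends on [1:b]
sources: [0:y, 3:c]
N(rest) = Σ N(rest − s) over sources s of rest; N(one piece) = 1:
  size 1 → [3]=1  [4]=1  [5]=1
  size 2 → [2,4]=1  [3,4]=2  [3,5]=2  [4,5]=2
  size 3 → [2,3,4]=3  [2,4,5]=3  [3,4,5]=6
  size 4 → [1,2,4,5]=3  [2,3,4,5]=12
  first=0(y) contributes 15
  first=3(c) contributes 3
|[w]| = 18

18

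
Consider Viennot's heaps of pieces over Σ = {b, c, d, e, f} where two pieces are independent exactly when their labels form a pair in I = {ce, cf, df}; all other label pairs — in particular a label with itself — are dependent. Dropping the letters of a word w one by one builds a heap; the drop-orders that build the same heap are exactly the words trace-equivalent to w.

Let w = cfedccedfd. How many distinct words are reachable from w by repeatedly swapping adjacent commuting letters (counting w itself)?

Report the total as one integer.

piece 0:c — minimal
piece 1:f — minimal
piece 2:e rests on {1:f}
piece 3:d rests on {0:c, 2:e}
piece 4:c rests on {3:d}
piece 5:c rests on {4:c}
piece 6:e rests on {3:d}
piece 7:d rests on {5:c, 6:e}
piece 8:f rests on {6:e}
piece 9:d rests on {7:d}
minimal pieces: {0:c, 1:f}
ways to finish when only these pieces remain (= sum over removing one remaining piece with nothing left below it):
  1 left: {8}→1  {9}→1
  2 left: {7,9}→1  {8,9}→2
  3 left: {5,7,9}→1  {7,8,9}→3
  4 left: {4,5,7,9}→1  {5,7,8,9}→4  {6,7,8,9}→3
  5 left: {4,5,7,8,9}→5  {5,6,7,8,9}→7
  6 left: {4,5,6,7,8,9}→12
  7 left: {3,4,5,6,7,8,9}→12
  8 left: {0,3,4,5,6,7,8,9}→12  {2,3,4,5,6,7,8,9}→12
  placing 0:c first → 12 extensions
  placing 1:f first → 24 extensions
total linear extensions = 36

36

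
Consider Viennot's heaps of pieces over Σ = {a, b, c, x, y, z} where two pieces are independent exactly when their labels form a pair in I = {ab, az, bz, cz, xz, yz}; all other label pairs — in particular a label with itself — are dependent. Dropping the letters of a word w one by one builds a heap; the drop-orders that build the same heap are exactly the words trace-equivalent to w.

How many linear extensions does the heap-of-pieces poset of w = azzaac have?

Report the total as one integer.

15

#0=a has no predecessor
#1=z has no predecessor
#2=z depends on [1:z]
#3=a depends on [0:a]
#4=a depends on [3:a]
#5=c depends on [4:a]
sources: [0:a, 1:z]
N(rest) = Σ N(rest − s) over sources s of rest; N(one piece) = 1:
  size 1 → [2]=1  [5]=1
  size 2 → [1,2]=1  [2,5]=2  [4,5]=1
  size 3 → [1,2,5]=3  [2,4,5]=3  [3,4,5]=1
  size 4 → [0,3,4,5]=1  [1,2,4,5]=6  [2,3,4,5]=4
  first=0(a) contributes 10
  first=1(z) contributes 5
|[w]| = 15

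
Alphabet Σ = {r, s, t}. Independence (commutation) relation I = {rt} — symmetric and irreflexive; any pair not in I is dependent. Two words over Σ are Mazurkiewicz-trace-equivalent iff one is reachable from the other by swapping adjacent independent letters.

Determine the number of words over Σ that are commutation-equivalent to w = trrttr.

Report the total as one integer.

drop 0:t onto floor
drop 1:r onto floor
drop 2:r onto {1:r}
drop 3:t onto {0:t}
drop 4:t onto {3:t}
drop 5:r onto {2:r}
ground layer = {0:t, 1:r}
drop-orders for the pieces not yet dropped (sum over which currently-grounded one goes next):
  1 to go: {4} 1  {5} 1
  2 to go: {2,5} 1  {3,4} 1  {4,5} 2
  3 to go: {0,3,4} 1  {1,2,5} 1  {2,4,5} 3  {3,4,5} 3
  4 to go: {0,3,4,5} 4  {1,2,4,5} 4  {2,3,4,5} 6
  if 0:t drops first: 10 orders
  if 1:r drops first: 10 orders
heap linearizations: 20

20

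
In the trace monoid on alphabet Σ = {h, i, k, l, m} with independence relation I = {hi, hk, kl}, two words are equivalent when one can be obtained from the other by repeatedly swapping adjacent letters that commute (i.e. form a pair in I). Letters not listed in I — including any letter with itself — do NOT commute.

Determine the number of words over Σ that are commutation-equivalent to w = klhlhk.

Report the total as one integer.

15

piece 0:k — minimal
piece 1:l — minimal
piece 2:h rests on {1:l}
piece 3:l rests on {2:h}
piece 4:h rests on {3:l}
piece 5:k rests on {0:k}
minimal pieces: {0:k, 1:l}
ways to finish when only these pieces remain (= sum over removing one remaining piece with nothing left below it):
  1 left: {4}→1  {5}→1
  2 left: {0,5}→1  {3,4}→1  {4,5}→2
  3 left: {0,4,5}→3  {2,3,4}→1  {3,4,5}→3
  4 left: {0,3,4,5}→6  {1,2,3,4}→1  {2,3,4,5}→4
  placing 0:k first → 5 extensions
  placing 1:l first → 10 extensions
total linear extensions = 15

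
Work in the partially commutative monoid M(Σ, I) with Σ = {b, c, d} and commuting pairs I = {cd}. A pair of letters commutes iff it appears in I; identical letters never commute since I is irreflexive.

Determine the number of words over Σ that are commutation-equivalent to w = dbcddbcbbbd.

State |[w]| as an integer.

drop 0:d onto floor
drop 1:b onto {0:d}
drop 2:c onto {1:b}
drop 3:d onto {1:b}
drop 4:d onto {3:d}
drop 5:b onto {2:c, 4:d}
drop 6:c onto {5:b}
drop 7:b onto {6:c}
drop 8:b onto {7:b}
drop 9:b onto {8:b}
drop 10:d onto {9:b}
ground layer = {0:d}
drop-orders for the pieces not yet dropped (sum over which currently-grounded one goes next):
  1 to go: {10} 1
  2 to go: {9,10} 1
  3 to go: {8,9,10} 1
  4 to go: {7,8,9,10} 1
  5 to go: {6,7,8,9,10} 1
  6 to go: {5,6,7,8,9,10} 1
  7 to go: {2,5,6,7,8,9,10} 1  {4,5,6,7,8,9,10} 1
  8 to go: {2,4,5,6,7,8,9,10} 2  {3,4,5,6,7,8,9,10} 1
  9 to go: {2,3,4,5,6,7,8,9,10} 3
  if 0:d drops first: 3 orders

3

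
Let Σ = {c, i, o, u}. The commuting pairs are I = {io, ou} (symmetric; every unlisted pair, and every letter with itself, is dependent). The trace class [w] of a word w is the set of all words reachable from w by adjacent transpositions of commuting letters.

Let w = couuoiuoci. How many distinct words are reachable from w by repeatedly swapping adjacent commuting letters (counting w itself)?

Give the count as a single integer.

piece 0:c — minimal
piece 1:o rests on {0:c}
piece 2:u rests on {0:c}
piece 3:u rests on {2:u}
piece 4:o rests on {1:o}
piece 5:i rests on {3:u}
piece 6:u rests on {5:i}
piece 7:o rests on {4:o}
piece 8:c rests on {6:u, 7:o}
piece 9:i rests on {8:c}
minimal pieces: {0:c}
ways to finish when only these pieces remain (= sum over removing one remaining piece with nothing left below it):
  1 left: {9}→1
  2 left: {8,9}→1
  3 left: {6,8,9}→1  {7,8,9}→1
  4 left: {4,7,8,9}→1  {5,6,8,9}→1  {6,7,8,9}→2
  5 left: {1,4,7,8,9}→1  {3,5,6,8,9}→1  {4,6,7,8,9}→3  {5,6,7,8,9}→3
  6 left: {1,4,6,7,8,9}→4  {2,3,5,6,8,9}→1  {3,5,6,7,8,9}→4  {4,5,6,7,8,9}→6
  7 left: {1,4,5,6,7,8,9}→10  {2,3,5,6,7,8,9}→5  {3,4,5,6,7,8,9}→10
  8 left: {1,3,4,5,6,7,8,9}→20  {2,3,4,5,6,7,8,9}→15
  placing 0:c first → 35 extensions

35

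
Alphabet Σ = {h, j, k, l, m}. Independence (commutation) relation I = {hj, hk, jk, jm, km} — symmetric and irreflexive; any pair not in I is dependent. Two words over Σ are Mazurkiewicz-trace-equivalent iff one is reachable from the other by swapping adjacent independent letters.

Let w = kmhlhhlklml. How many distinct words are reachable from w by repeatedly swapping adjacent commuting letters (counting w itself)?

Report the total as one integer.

piece 0:k — minimal
piece 1:m — minimal
piece 2:h rests on {1:m}
piece 3:l rests on {0:k, 2:h}
piece 4:h rests on {3:l}
piece 5:h rests on {4:h}
piece 6:l rests on {5:h}
piece 7:k rests on {6:l}
piece 8:l rests on {7:k}
piece 9:m rests on {8:l}
piece 10:l rests on {9:m}
minimal pieces: {0:k, 1:m}
ways to finish when only these pieces remain (= sum over removing one remaining piece with nothing left below it):
  1 left: {10}→1
  2 left: {9,10}→1
  3 left: {8,9,10}→1
  4 left: {7,8,9,10}→1
  5 left: {6,7,8,9,10}→1
  6 left: {5,6,7,8,9,10}→1
  7 left: {4,5,6,7,8,9,10}→1
  8 left: {3,4,5,6,7,8,9,10}→1
  9 left: {0,3,4,5,6,7,8,9,10}→1  {2,3,4,5,6,7,8,9,10}→1
  placing 0:k first → 1 extensions
  placing 1:m first → 2 extensions
total linear extensions = 3

3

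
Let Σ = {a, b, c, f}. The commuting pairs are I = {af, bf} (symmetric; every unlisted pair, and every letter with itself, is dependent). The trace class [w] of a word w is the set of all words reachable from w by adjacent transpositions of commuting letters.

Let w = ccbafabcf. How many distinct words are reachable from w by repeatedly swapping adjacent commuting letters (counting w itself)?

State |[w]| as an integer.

#0=c has no predecessor
#1=c depends on [0:c]
#2=b depends on [1:c]
#3=a depends on [2:b]
#4=f depends on [1:c]
#5=a depends on [3:a]
#6=b depends on [5:a]
#7=c depends on [4:f, 6:b]
#8=f depends on [7:c]
sources: [0:c]
N(rest) = Σ N(rest − s) over sources s of rest; N(one piece) = 1:
  size 1 → [8]=1
  size 2 → [7,8]=1
  size 3 → [4,7,8]=1  [6,7,8]=1
  size 4 → [4,6,7,8]=2  [5,6,7,8]=1
  size 5 → [3,5,6,7,8]=1  [4,5,6,7,8]=3
  size 6 → [2,3,5,6,7,8]=1  [3,4,5,6,7,8]=4
  size 7 → [2,3,4,5,6,7,8]=5
  first=0(c) contributes 5

5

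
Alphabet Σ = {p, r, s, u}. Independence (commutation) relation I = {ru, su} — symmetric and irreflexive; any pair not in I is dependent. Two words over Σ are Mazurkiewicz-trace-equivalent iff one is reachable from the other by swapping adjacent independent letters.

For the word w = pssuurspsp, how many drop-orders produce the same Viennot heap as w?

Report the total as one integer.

drop 0:p onto floor
drop 1:s onto {0:p}
drop 2:s onto {1:s}
drop 3:u onto {0:p}
drop 4:u onto {3:u}
drop 5:r onto {2:s}
drop 6:s onto {5:r}
drop 7:p onto {4:u, 6:s}
drop 8:s onto {7:p}
drop 9:p onto {8:s}
ground layer = {0:p}
drop-orders for the pieces not yet dropped (sum over which currently-grounded one goes next):
  1 to go: {9} 1
  2 to go: {8,9} 1
  3 to go: {7,8,9} 1
  4 to go: {4,7,8,9} 1  {6,7,8,9} 1
  5 to go: {3,4,7,8,9} 1  {4,6,7,8,9} 2  {5,6,7,8,9} 1
  6 to go: {2,5,6,7,8,9} 1  {3,4,6,7,8,9} 3  {4,5,6,7,8,9} 3
  7 to go: {1,2,5,6,7,8,9} 1  {2,4,5,6,7,8,9} 4  {3,4,5,6,7,8,9} 6
  8 to go: {1,2,4,5,6,7,8,9} 5  {2,3,4,5,6,7,8,9} 10
  if 0:p drops first: 15 orders

15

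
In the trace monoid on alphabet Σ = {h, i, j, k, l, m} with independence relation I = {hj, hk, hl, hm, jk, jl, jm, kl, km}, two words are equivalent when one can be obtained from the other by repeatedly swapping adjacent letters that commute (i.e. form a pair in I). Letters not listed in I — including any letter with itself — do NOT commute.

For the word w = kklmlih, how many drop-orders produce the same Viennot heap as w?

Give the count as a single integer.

10

#0=k has no predecessor
#1=k depends on [0:k]
#2=l has no predecessor
#3=m depends on [2:l]
#4=l depends on [3:m]
#5=i depends on [1:k, 4:l]
#6=h depends on [5:i]
sources: [0:k, 2:l]
N(rest) = Σ N(rest − s) over sources s of rest; N(one piece) = 1:
  size 1 → [6]=1
  size 2 → [5,6]=1
  size 3 → [1,5,6]=1  [4,5,6]=1
  size 4 → [0,1,5,6]=1  [1,4,5,6]=2  [3,4,5,6]=1
  size 5 → [0,1,4,5,6]=3  [1,3,4,5,6]=3  [2,3,4,5,6]=1
  first=0(k) contributes 4
  first=2(l) contributes 6
|[w]| = 10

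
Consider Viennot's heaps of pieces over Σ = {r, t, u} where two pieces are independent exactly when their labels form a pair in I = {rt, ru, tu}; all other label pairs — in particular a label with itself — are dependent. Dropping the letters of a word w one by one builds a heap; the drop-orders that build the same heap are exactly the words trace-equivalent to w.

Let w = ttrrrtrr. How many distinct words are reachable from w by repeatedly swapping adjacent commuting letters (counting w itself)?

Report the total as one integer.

56

piece 0:t — minimal
piece 1:t rests on {0:t}
piece 2:r — minimal
piece 3:r rests on {2:r}
piece 4:r rests on {3:r}
piece 5:t rests on {1:t}
piece 6:r rests on {4:r}
piece 7:r rests on {6:r}
minimal pieces: {0:t, 2:r}
ways to finish when only these pieces remain (= sum over removing one remaining piece with nothing left below it):
  1 left: {5}→1  {7}→1
  2 left: {1,5}→1  {5,7}→2  {6,7}→1
  3 left: {0,1,5}→1  {1,5,7}→3  {4,6,7}→1  {5,6,7}→3
  4 left: {0,1,5,7}→4  {1,5,6,7}→6  {3,4,6,7}→1  {4,5,6,7}→4
  5 left: {0,1,5,6,7}→10  {1,4,5,6,7}→10  {2,3,4,6,7}→1  {3,4,5,6,7}→5
  6 left: {0,1,4,5,6,7}→20  {1,3,4,5,6,7}→15  {2,3,4,5,6,7}→6
  placing 0:t first → 21 extensions
  placing 2:r first → 35 extensions
total linear extensions = 56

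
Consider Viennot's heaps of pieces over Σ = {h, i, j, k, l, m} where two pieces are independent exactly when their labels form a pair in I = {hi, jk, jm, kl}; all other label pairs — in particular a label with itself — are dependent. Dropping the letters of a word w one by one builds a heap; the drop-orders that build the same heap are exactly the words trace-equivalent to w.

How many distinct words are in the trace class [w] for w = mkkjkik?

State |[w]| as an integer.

0(m) covers ∅
1(k) covers 0:m
2(k) covers 1:k
3(j) covers ∅
4(k) covers 2:k
5(i) covers 3:j, 4:k
6(k) covers 5:i
floor of heap: 0:m, 3:j
completions by unplaced set U, small U first (add the entries for U minus each lowest piece of U):
  |U|=1: {6}:1
  |U|=2: {5,6}:1
  |U|=3: {3,5,6}:1  {4,5,6}:1
  |U|=4: {2,4,5,6}:1  {3,4,5,6}:2
  |U|=5: {1,2,4,5,6}:1  {2,3,4,5,6}:3
  start at 0(m): 4
  start at 3(j): 1
sum over floor = 5

5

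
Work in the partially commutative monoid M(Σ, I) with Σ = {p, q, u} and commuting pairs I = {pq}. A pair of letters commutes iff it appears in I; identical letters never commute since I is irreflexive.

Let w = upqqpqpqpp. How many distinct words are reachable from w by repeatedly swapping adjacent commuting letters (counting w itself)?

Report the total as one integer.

0(u) covers ∅
1(p) covers 0:u
2(q) covers 0:u
3(q) covers 2:q
4(p) covers 1:p
5(q) covers 3:q
6(p) covers 4:p
7(q) covers 5:q
8(p) covers 6:p
9(p) covers 8:p
floor of heap: 0:u
completions by unplaced set U, small U first (add the entries for U minus each lowest piece of U):
  |U|=1: {7}:1  {9}:1
  |U|=2: {5,7}:1  {7,9}:2  {8,9}:1
  |U|=3: {3,5,7}:1  {5,7,9}:3  {6,8,9}:1  {7,8,9}:3
  |U|=4: {2,3,5,7}:1  {3,5,7,9}:4  {4,6,8,9}:1  {5,7,8,9}:6  {6,7,8,9}:4
  |U|=5: {1,4,6,8,9}:1  {2,3,5,7,9}:5  {3,5,7,8,9}:10  {4,6,7,8,9}:5  {5,6,7,8,9}:10
  |U|=6: {1,4,6,7,8,9}:6  {2,3,5,7,8,9}:15  {3,5,6,7,8,9}:20  {4,5,6,7,8,9}:15
  |U|=7: {1,4,5,6,7,8,9}:21  {2,3,5,6,7,8,9}:35  {3,4,5,6,7,8,9}:35
  |U|=8: {1,3,4,5,6,7,8,9}:56  {2,3,4,5,6,7,8,9}:70
  start at 0(u): 126

126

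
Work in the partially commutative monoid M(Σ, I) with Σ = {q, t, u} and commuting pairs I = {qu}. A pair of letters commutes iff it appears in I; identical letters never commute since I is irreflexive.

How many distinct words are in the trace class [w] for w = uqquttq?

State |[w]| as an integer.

piece 0:u — minimal
piece 1:q — minimal
piece 2:q rests on {1:q}
piece 3:u rests on {0:u}
piece 4:t rests on {2:q, 3:u}
piece 5:t rests on {4:t}
piece 6:q rests on {5:t}
minimal pieces: {0:u, 1:q}
ways to finish when only these pieces remain (= sum over removing one remaining piece with nothing left below it):
  1 left: {6}→1
  2 left: {5,6}→1
  3 left: {4,5,6}→1
  4 left: {2,4,5,6}→1  {3,4,5,6}→1
  5 left: {0,3,4,5,6}→1  {1,2,4,5,6}→1  {2,3,4,5,6}→2
  placing 0:u first → 3 extensions
  placing 1:q first → 3 extensions
total linear extensions = 6

6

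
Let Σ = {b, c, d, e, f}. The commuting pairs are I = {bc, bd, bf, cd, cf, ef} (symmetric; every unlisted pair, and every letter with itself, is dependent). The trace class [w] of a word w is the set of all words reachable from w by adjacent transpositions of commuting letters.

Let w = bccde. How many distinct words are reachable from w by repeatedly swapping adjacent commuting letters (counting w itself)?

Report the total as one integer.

12

piece 0:b — minimal
piece 1:c — minimal
piece 2:c rests on {1:c}
piece 3:d — minimal
piece 4:e rests on {0:b, 2:c, 3:d}
minimal pieces: {0:b, 1:c, 3:d}
ways to finish when only these pieces remain (= sum over removing one remaining piece with nothing left below it):
  1 left: {4}→1
  2 left: {0,4}→1  {2,4}→1  {3,4}→1
  3 left: {0,2,4}→2  {0,3,4}→2  {1,2,4}→1  {2,3,4}→2
  placing 0:b first → 3 extensions
  placing 1:c first → 6 extensions
  placing 3:d first → 3 extensions
total linear extensions = 12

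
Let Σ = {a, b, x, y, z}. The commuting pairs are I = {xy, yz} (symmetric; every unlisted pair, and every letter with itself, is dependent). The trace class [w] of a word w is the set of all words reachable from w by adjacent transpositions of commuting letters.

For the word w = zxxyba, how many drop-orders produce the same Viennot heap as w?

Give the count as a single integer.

drop 0:z onto floor
drop 1:x onto {0:z}
drop 2:x onto {1:x}
drop 3:y onto floor
drop 4:b onto {2:x, 3:y}
drop 5:a onto {4:b}
ground layer = {0:z, 3:y}
drop-orders for the pieces not yet dropped (sum over which currently-grounded one goes next):
  1 to go: {5} 1
  2 to go: {4,5} 1
  3 to go: {2,4,5} 1  {3,4,5} 1
  4 to go: {1,2,4,5} 1  {2,3,4,5} 2
  if 0:z drops first: 3 orders
  if 3:y drops first: 1 orders
heap linearizations: 4

4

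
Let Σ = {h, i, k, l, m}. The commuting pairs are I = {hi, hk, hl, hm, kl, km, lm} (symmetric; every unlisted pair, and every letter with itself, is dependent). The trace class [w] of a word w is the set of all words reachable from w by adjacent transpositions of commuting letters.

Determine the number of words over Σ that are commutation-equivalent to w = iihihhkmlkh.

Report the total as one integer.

drop 0:i onto floor
drop 1:i onto {0:i}
drop 2:h onto floor
drop 3:i onto {1:i}
drop 4:h onto {2:h}
drop 5:h onto {4:h}
drop 6:k onto {3:i}
drop 7:m onto {3:i}
drop 8:l onto {3:i}
drop 9:k onto {6:k}
drop 10:h onto {5:h}
ground layer = {0:i, 2:h}
drop-orders for the pieces not yet dropped (sum over which currently-grounded one goes next):
  1 to go: {7} 1  {8} 1  {9} 1  {10} 1
  2 to go: {5,10} 1  {6,9} 1  {7,8} 2  {7,9} 2  {7,10} 2  {8,9} 2  {8,10} 2  {9,10} 2
  3 to go: {4,5,10} 1  {5,7,10} 3  {5,8,10} 3  {5,9,10} 3  {6,7,9} 3  {6,8,9} 3  {6,9,10} 3  {7,8,9} 6  {7,8,10} 6  {7,9,10} 6  {8,9,10} 6
  4 to go: {2,4,5,10} 1  {4,5,7,10} 4  {4,5,8,10} 4  {4,5,9,10} 4  {5,6,9,10} 6  {5,7,8,10} 12  {5,7,9,10} 12  {5,8,9,10} 12  {6,7,8,9} 12  {6,7,9,10} 12  {6,8,9,10} 12  {7,8,9,10} 24
  5 to go: {2,4,5,7,10} 5  {2,4,5,8,10} 5  {2,4,5,9,10} 5  {3,6,7,8,9} 12  {4,5,6,9,10} 10  {4,5,7,8,10} 20  {4,5,7,9,10} 20  {4,5,8,9,10} 20  {5,6,7,9,10} 30  {5,6,8,9,10} 30  {5,7,8,9,10} 60  {6,7,8,9,10} 60
  6 to go: {1,3,6,7,8,9} 12  {2,4,5,6,9,10} 15  {2,4,5,7,8,10} 30  {2,4,5,7,9,10} 30  {2,4,5,8,9,10} 30  {3,6,7,8,9,10} 72  {4,5,6,7,9,10} 60  {4,5,6,8,9,10} 60  {4,5,7,8,9,10} 120  {5,6,7,8,9,10} 180
  7 to go: {0,1,3,6,7,8,9} 12  {1,3,6,7,8,9,10} 84  {2,4,5,6,7,9,10} 105  {2,4,5,6,8,9,10} 105  {2,4,5,7,8,9,10} 210  {3,5,6,7,8,9,10} 252  {4,5,6,7,8,9,10} 420
  8 to go: {0,1,3,6,7,8,9,10} 96  {1,3,5,6,7,8,9,10} 336  {2,4,5,6,7,8,9,10} 840  {3,4,5,6,7,8,9,10} 672
  9 to go: {0,1,3,5,6,7,8,9,10} 432  {1,3,4,5,6,7,8,9,10} 1008  {2,3,4,5,6,7,8,9,10} 1512
  if 0:i drops first: 2520 orders
  if 2:h drops first: 1440 orders
heap linearizations: 3960

3960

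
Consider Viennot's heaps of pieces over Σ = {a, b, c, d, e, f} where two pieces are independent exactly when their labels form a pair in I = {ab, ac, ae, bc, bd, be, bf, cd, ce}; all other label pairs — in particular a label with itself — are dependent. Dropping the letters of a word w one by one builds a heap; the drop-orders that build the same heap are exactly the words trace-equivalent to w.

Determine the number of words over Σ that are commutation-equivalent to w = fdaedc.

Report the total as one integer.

10

0(f) covers ∅
1(d) covers 0:f
2(a) covers 1:d
3(e) covers 1:d
4(d) covers 2:a, 3:e
5(c) covers 0:f
floor of heap: 0:f
completions by unplaced set U, small U first (add the entries for U minus each lowest piece of U):
  |U|=1: {4}:1  {5}:1
  |U|=2: {2,4}:1  {3,4}:1  {4,5}:2
  |U|=3: {2,3,4}:2  {2,4,5}:3  {3,4,5}:3
  |U|=4: {1,2,3,4}:2  {2,3,4,5}:8
  start at 0(f): 10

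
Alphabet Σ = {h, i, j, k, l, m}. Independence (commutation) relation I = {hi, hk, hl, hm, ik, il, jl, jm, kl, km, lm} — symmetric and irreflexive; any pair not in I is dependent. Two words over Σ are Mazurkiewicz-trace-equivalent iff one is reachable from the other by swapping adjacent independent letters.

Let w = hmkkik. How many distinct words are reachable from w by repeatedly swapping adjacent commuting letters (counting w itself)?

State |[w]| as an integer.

60

piece 0:h — minimal
piece 1:m — minimal
piece 2:k — minimal
piece 3:k rests on {2:k}
piece 4:i rests on {1:m}
piece 5:k rests on {3:k}
minimal pieces: {0:h, 1:m, 2:k}
ways to finish when only these pieces remain (= sum over removing one remaining piece with nothing left below it):
  1 left: {0}→1  {4}→1  {5}→1
  2 left: {0,4}→2  {0,5}→2  {1,4}→1  {3,5}→1  {4,5}→2
  3 left: {0,1,4}→3  {0,3,5}→3  {0,4,5}→6  {1,4,5}→3  {2,3,5}→1  {3,4,5}→3
  4 left: {0,1,4,5}→12  {0,2,3,5}→4  {0,3,4,5}→12  {1,3,4,5}→6  {2,3,4,5}→4
  placing 0:h first → 10 extensions
  placing 1:m first → 20 extensions
  placing 2:k first → 30 extensions
total linear extensions = 60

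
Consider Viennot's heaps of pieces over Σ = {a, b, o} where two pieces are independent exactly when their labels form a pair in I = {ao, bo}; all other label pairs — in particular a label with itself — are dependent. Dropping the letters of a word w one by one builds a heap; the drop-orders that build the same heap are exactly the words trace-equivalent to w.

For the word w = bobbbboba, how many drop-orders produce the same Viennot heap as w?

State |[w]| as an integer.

piece 0:b — minimal
piece 1:o — minimal
piece 2:b rests on {0:b}
piece 3:b rests on {2:b}
piece 4:b rests on {3:b}
piece 5:b rests on {4:b}
piece 6:o rests on {1:o}
piece 7:b rests on {5:b}
piece 8:a rests on {7:b}
minimal pieces: {0:b, 1:o}
ways to finish when only these pieces remain (= sum over removing one remaining piece with nothing left below it):
  1 left: {6}→1  {8}→1
  2 left: {1,6}→1  {6,8}→2  {7,8}→1
  3 left: {1,6,8}→3  {5,7,8}→1  {6,7,8}→3
  4 left: {1,6,7,8}→6  {4,5,7,8}→1  {5,6,7,8}→4
  5 left: {1,5,6,7,8}→10  {3,4,5,7,8}→1  {4,5,6,7,8}→5
  6 left: {1,4,5,6,7,8}→15  {2,3,4,5,7,8}→1  {3,4,5,6,7,8}→6
  7 left: {0,2,3,4,5,7,8}→1  {1,3,4,5,6,7,8}→21  {2,3,4,5,6,7,8}→7
  placing 0:b first → 28 extensions
  placing 1:o first → 8 extensions
total linear extensions = 36

36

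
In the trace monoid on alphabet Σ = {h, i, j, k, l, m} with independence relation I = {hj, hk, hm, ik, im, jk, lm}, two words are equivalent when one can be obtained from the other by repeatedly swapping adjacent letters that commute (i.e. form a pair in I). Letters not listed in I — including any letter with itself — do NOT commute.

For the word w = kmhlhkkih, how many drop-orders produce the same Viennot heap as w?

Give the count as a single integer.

70

drop 0:k onto floor
drop 1:m onto {0:k}
drop 2:h onto floor
drop 3:l onto {0:k, 2:h}
drop 4:h onto {3:l}
drop 5:k onto {1:m, 3:l}
drop 6:k onto {5:k}
drop 7:i onto {4:h}
drop 8:h onto {7:i}
ground layer = {0:k, 2:h}
drop-orders for the pieces not yet dropped (sum over which currently-grounded one goes next):
  1 to go: {6} 1  {8} 1
  2 to go: {5,6} 1  {6,8} 2  {7,8} 1
  3 to go: {1,5,6} 1  {4,7,8} 1  {5,6,8} 3  {6,7,8} 3
  4 to go: {1,5,6,8} 4  {4,6,7,8} 4  {5,6,7,8} 6
  5 to go: {1,5,6,7,8} 10  {4,5,6,7,8} 10
  6 to go: {1,4,5,6,7,8} 20  {3,4,5,6,7,8} 10
  7 to go: {1,3,4,5,6,7,8} 30  {2,3,4,5,6,7,8} 10
  if 0:k drops first: 40 orders
  if 2:h drops first: 30 orders
heap linearizations: 70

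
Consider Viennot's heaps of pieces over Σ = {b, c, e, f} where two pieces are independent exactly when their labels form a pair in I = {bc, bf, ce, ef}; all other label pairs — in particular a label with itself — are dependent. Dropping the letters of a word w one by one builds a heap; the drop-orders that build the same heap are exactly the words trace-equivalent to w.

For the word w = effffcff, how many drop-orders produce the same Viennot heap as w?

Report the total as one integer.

8

piece 0:e — minimal
piece 1:f — minimal
piece 2:f rests on {1:f}
piece 3:f rests on {2:f}
piece 4:f rests on {3:f}
piece 5:c rests on {4:f}
piece 6:f rests on {5:c}
piece 7:f rests on {6:f}
minimal pieces: {0:e, 1:f}
ways to finish when only these pieces remain (= sum over removing one remaining piece with nothing left below it):
  1 left: {0}→1  {7}→1
  2 left: {0,7}→2  {6,7}→1
  3 left: {0,6,7}→3  {5,6,7}→1
  4 left: {0,5,6,7}→4  {4,5,6,7}→1
  5 left: {0,4,5,6,7}→5  {3,4,5,6,7}→1
  6 left: {0,3,4,5,6,7}→6  {2,3,4,5,6,7}→1
  placing 0:e first → 1 extensions
  placing 1:f first → 7 extensions
total linear extensions = 8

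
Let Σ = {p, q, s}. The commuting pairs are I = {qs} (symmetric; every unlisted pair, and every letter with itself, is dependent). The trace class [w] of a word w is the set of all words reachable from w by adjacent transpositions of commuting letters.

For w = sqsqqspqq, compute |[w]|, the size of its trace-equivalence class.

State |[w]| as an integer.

20

0(s) covers ∅
1(q) covers ∅
2(s) covers 0:s
3(q) covers 1:q
4(q) covers 3:q
5(s) covers 2:s
6(p) covers 4:q, 5:s
7(q) covers 6:p
8(q) covers 7:q
floor of heap: 0:s, 1:q
completions by unplaced set U, small U first (add the entries for U minus each lowest piece of U):
  |U|=1: {8}:1
  |U|=2: {7,8}:1
  |U|=3: {6,7,8}:1
  |U|=4: {4,6,7,8}:1  {5,6,7,8}:1
  |U|=5: {2,5,6,7,8}:1  {3,4,6,7,8}:1  {4,5,6,7,8}:2
  |U|=6: {0,2,5,6,7,8}:1  {1,3,4,6,7,8}:1  {2,4,5,6,7,8}:3  {3,4,5,6,7,8}:3
  |U|=7: {0,2,4,5,6,7,8}:4  {1,3,4,5,6,7,8}:4  {2,3,4,5,6,7,8}:6
  start at 0(s): 10
  start at 1(q): 10
sum over floor = 20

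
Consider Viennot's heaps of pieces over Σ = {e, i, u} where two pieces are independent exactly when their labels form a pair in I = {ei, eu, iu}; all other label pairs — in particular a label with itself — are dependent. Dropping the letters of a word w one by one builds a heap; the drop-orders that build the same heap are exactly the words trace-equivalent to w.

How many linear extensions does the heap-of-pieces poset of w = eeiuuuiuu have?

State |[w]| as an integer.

piece 0:e — minimal
piece 1:e rests on {0:e}
piece 2:i — minimal
piece 3:u — minimal
piece 4:u rests on {3:u}
piece 5:u rests on {4:u}
piece 6:i rests on {2:i}
piece 7:u rests on {5:u}
piece 8:u rests on {7:u}
minimal pieces: {0:e, 2:i, 3:u}
ways to finish when only these pieces remain (= sum over removing one remaining piece with nothing left below it):
  1 left: {1}→1  {6}→1  {8}→1
  2 left: {0,1}→1  {1,6}→2  {1,8}→2  {2,6}→1  {6,8}→2  {7,8}→1
  3 left: {0,1,6}→3  {0,1,8}→3  {1,2,6}→3  {1,6,8}→6  {1,7,8}→3  {2,6,8}→3  {5,7,8}→1  {6,7,8}→3
  4 left: {0,1,2,6}→6  {0,1,6,8}→12  {0,1,7,8}→6  {1,2,6,8}→12  {1,5,7,8}→4  {1,6,7,8}→12  {2,6,7,8}→6  {4,5,7,8}→1  {5,6,7,8}→4
  5 left: {0,1,2,6,8}→30  {0,1,5,7,8}→10  {0,1,6,7,8}→30  {1,2,6,7,8}→30  {1,4,5,7,8}→5  {1,5,6,7,8}→20  {2,5,6,7,8}→10  {3,4,5,7,8}→1  {4,5,6,7,8}→5
  6 left: {0,1,2,6,7,8}→90  {0,1,4,5,7,8}→15  {0,1,5,6,7,8}→60  {1,2,5,6,7,8}→60  {1,3,4,5,7,8}→6  {1,4,5,6,7,8}→30  {2,4,5,6,7,8}→15  {3,4,5,6,7,8}→6
  7 left: {0,1,2,5,6,7,8}→210  {0,1,3,4,5,7,8}→21  {0,1,4,5,6,7,8}→105  {1,2,4,5,6,7,8}→105  {1,3,4,5,6,7,8}→42  {2,3,4,5,6,7,8}→21
  placing 0:e first → 168 extensions
  placing 2:i first → 168 extensions
  placing 3:u first → 420 extensions
total linear extensions = 756

756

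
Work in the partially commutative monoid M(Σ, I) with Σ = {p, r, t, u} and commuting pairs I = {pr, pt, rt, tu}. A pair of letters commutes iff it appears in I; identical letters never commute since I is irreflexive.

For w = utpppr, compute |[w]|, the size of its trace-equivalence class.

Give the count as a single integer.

24

piece 0:u — minimal
piece 1:t — minimal
piece 2:p rests on {0:u}
piece 3:p rests on {2:p}
piece 4:p rests on {3:p}
piece 5:r rests on {0:u}
minimal pieces: {0:u, 1:t}
ways to finish when only these pieces remain (= sum over removing one remaining piece with nothing left below it):
  1 left: {1}→1  {4}→1  {5}→1
  2 left: {1,4}→2  {1,5}→2  {3,4}→1  {4,5}→2
  3 left: {1,3,4}→3  {1,4,5}→6  {2,3,4}→1  {3,4,5}→3
  4 left: {1,2,3,4}→4  {1,3,4,5}→12  {2,3,4,5}→4
  placing 0:u first → 20 extensions
  placing 1:t first → 4 extensions
total linear extensions = 24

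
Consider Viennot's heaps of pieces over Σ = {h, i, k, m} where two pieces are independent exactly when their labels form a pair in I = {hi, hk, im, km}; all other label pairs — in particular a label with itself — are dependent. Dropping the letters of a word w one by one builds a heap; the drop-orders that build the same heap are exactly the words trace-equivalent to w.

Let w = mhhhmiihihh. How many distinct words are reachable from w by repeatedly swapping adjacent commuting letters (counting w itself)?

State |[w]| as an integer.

0(m) covers ∅
1(h) covers 0:m
2(h) covers 1:h
3(h) covers 2:h
4(m) covers 3:h
5(i) covers ∅
6(i) covers 5:i
7(h) covers 4:m
8(i) covers 6:i
9(h) covers 7:h
10(h) covers 9:h
floor of heap: 0:m, 5:i
completions by unplaced set U, small U first (add the entries for U minus each lowest piece of U):
  |U|=1: {8}:1  {10}:1
  |U|=2: {6,8}:1  {8,10}:2  {9,10}:1
  |U|=3: {5,6,8}:1  {6,8,10}:3  {7,9,10}:1  {8,9,10}:3
  |U|=4: {4,7,9,10}:1  {5,6,8,10}:4  {6,8,9,10}:6  {7,8,9,10}:4
  |U|=5: {3,4,7,9,10}:1  {4,7,8,9,10}:5  {5,6,8,9,10}:10  {6,7,8,9,10}:10
  |U|=6: {2,3,4,7,9,10}:1  {3,4,7,8,9,10}:6  {4,6,7,8,9,10}:15  {5,6,7,8,9,10}:20
  |U|=7: {1,2,3,4,7,9,10}:1  {2,3,4,7,8,9,10}:7  {3,4,6,7,8,9,10}:21  {4,5,6,7,8,9,10}:35
  |U|=8: {0,1,2,3,4,7,9,10}:1  {1,2,3,4,7,8,9,10}:8  {2,3,4,6,7,8,9,10}:28  {3,4,5,6,7,8,9,10}:56
  |U|=9: {0,1,2,3,4,7,8,9,10}:9  {1,2,3,4,6,7,8,9,10}:36  {2,3,4,5,6,7,8,9,10}:84
  start at 0(m): 120
  start at 5(i): 45
sum over floor = 165

165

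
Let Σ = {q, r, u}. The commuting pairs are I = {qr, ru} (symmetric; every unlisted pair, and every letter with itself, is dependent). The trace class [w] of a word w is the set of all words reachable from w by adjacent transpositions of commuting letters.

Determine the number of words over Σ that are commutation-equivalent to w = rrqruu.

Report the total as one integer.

0(r) covers ∅
1(r) covers 0:r
2(q) covers ∅
3(r) covers 1:r
4(u) covers 2:q
5(u) covers 4:u
floor of heap: 0:r, 2:q
completions by unplaced set U, small U first (add the entries for U minus each lowest piece of U):
  |U|=1: {3}:1  {5}:1
  |U|=2: {1,3}:1  {3,5}:2  {4,5}:1
  |U|=3: {0,1,3}:1  {1,3,5}:3  {2,4,5}:1  {3,4,5}:3
  |U|=4: {0,1,3,5}:4  {1,3,4,5}:6  {2,3,4,5}:4
  start at 0(r): 10
  start at 2(q): 10
sum over floor = 20

20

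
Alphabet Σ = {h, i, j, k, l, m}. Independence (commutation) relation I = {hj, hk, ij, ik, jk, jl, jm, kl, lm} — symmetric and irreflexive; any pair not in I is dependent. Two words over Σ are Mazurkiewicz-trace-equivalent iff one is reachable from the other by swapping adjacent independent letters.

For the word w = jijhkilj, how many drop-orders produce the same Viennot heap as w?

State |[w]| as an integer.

280

#0=j has no predecessor
#1=i has no predecessor
#2=j depends on [0:j]
#3=h depends on [1:i]
#4=k has no predecessor
#5=i depends on [3:h]
#6=l depends on [5:i]
#7=j depends on [2:j]
sources: [0:j, 1:i, 4:k]
N(rest) = Σ N(rest − s) over sources s of rest; N(one piece) = 1:
  size 1 → [4]=1  [6]=1  [7]=1
  size 2 → [2,7]=1  [4,6]=2  [4,7]=2  [5,6]=1  [6,7]=2
  size 3 → [0,2,7]=1  [2,4,7]=3  [2,6,7]=3  [3,5,6]=1  [4,5,6]=3  [4,6,7]=6  [5,6,7]=3
  size 4 → [0,2,4,7]=4  [0,2,6,7]=4  [1,3,5,6]=1  [2,4,6,7]=12  [2,5,6,7]=6  [3,4,5,6]=4  [3,5,6,7]=4  [4,5,6,7]=12
  size 5 → [0,2,4,6,7]=20  [0,2,5,6,7]=10  [1,3,4,5,6]=5  [1,3,5,6,7]=5  [2,3,5,6,7]=10  [2,4,5,6,7]=30  [3,4,5,6,7]=20
  size 6 → [0,2,3,5,6,7]=20  [0,2,4,5,6,7]=60  [1,2,3,5,6,7]=15  [1,3,4,5,6,7]=30  [2,3,4,5,6,7]=60
  first=0(j) contributes 105
  first=1(i) contributes 140
  first=4(k) contributes 35
|[w]| = 280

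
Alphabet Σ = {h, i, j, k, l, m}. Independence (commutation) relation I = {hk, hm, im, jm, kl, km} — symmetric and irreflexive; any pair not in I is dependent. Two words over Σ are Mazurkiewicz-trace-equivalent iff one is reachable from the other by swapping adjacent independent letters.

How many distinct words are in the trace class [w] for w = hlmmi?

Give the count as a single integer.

3

#0=h has no predecessor
#1=l depends on [0:h]
#2=m depends on [1:l]
#3=m depends on [2:m]
#4=i depends on [1:l]
sources: [0:h]
N(rest) = Σ N(rest − s) over sources s of rest; N(one piece) = 1:
  size 1 → [3]=1  [4]=1
  size 2 → [2,3]=1  [3,4]=2
  size 3 → [2,3,4]=3
  first=0(h) contributes 3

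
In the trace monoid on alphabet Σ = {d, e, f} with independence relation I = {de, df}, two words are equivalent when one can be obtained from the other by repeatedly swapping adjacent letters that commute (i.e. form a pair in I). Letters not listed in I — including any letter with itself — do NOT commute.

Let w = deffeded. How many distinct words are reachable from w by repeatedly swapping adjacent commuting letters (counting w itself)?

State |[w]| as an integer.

56

drop 0:d onto floor
drop 1:e onto floor
drop 2:f onto {1:e}
drop 3:f onto {2:f}
drop 4:e onto {3:f}
drop 5:d onto {0:d}
drop 6:e onto {4:e}
drop 7:d onto {5:d}
ground layer = {0:d, 1:e}
drop-orders for the pieces not yet dropped (sum over which currently-grounded one goes next):
  1 to go: {6} 1  {7} 1
  2 to go: {4,6} 1  {5,7} 1  {6,7} 2
  3 to go: {0,5,7} 1  {3,4,6} 1  {4,6,7} 3  {5,6,7} 3
  4 to go: {0,5,6,7} 4  {2,3,4,6} 1  {3,4,6,7} 4  {4,5,6,7} 6
  5 to go: {0,4,5,6,7} 10  {1,2,3,4,6} 1  {2,3,4,6,7} 5  {3,4,5,6,7} 10
  6 to go: {0,3,4,5,6,7} 20  {1,2,3,4,6,7} 6  {2,3,4,5,6,7} 15
  if 0:d drops first: 21 orders
  if 1:e drops first: 35 orders
heap linearizations: 56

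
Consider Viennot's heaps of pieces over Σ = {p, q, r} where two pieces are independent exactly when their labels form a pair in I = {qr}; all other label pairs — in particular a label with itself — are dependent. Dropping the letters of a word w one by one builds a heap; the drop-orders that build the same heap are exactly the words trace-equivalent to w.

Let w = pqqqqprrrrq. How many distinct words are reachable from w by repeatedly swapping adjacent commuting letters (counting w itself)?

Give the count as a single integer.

piece 0:p — minimal
piece 1:q rests on {0:p}
piece 2:q rests on {1:q}
piece 3:q rests on {2:q}
piece 4:q rests on {3:q}
piece 5:p rests on {4:q}
piece 6:r rests on {5:p}
piece 7:r rests on {6:r}
piece 8:r rests on {7:r}
piece 9:r rests on {8:r}
piece 10:q rests on {5:p}
minimal pieces: {0:p}
ways to finish when only these pieces remain (= sum over removing one remaining piece with nothing left below it):
  1 left: {9}→1  {10}→1
  2 left: {8,9}→1  {9,10}→2
  3 left: {7,8,9}→1  {8,9,10}→3
  4 left: {6,7,8,9}→1  {7,8,9,10}→4
  5 left: {6,7,8,9,10}→5
  6 left: {5,6,7,8,9,10}→5
  7 left: {4,5,6,7,8,9,10}→5
  8 left: {3,4,5,6,7,8,9,10}→5
  9 left: {2,3,4,5,6,7,8,9,10}→5
  placing 0:p first → 5 extensions

5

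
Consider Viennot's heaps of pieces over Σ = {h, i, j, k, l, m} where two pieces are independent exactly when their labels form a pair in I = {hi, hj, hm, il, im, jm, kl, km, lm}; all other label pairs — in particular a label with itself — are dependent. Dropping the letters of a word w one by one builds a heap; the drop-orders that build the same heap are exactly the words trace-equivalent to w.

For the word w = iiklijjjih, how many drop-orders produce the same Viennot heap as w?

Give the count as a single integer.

#0=i has no predecessor
#1=i depends on [0:i]
#2=k depends on [1:i]
#3=l has no predecessor
#4=i depends on [2:k]
#5=j depends on [3:l, 4:i]
#6=j depends on [5:j]
#7=j depends on [6:j]
#8=i depends on [7:j]
#9=h depends on [2:k, 3:l]
sources: [0:i, 3:l]
N(rest) = Σ N(rest − s) over sources s of rest; N(one piece) = 1:
  size 1 → [8]=1  [9]=1
  size 2 → [7,8]=1  [8,9]=2
  size 3 → [6,7,8]=1  [7,8,9]=3
  size 4 → [5,6,7,8]=1  [6,7,8,9]=4
  size 5 → [4,5,6,7,8]=1  [5,6,7,8,9]=5
  size 6 → [3,5,6,7,8,9]=5  [4,5,6,7,8,9]=6
  size 7 → [2,4,5,6,7,8,9]=6  [3,4,5,6,7,8,9]=11
  size 8 → [1,2,4,5,6,7,8,9]=6  [2,3,4,5,6,7,8,9]=17
  first=0(i) contributes 23
  first=3(l) contributes 6
|[w]| = 29

29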